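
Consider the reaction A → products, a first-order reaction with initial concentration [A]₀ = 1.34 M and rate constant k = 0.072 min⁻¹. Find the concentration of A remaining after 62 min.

0.01543 M

Step 1: For a first-order reaction: [A] = [A]₀ × e^(-kt)
Step 2: [A] = 1.34 × e^(-0.072 × 62)
Step 3: [A] = 1.34 × e^(-4.464)
Step 4: [A] = 1.34 × 0.0115162 = 0.01543 M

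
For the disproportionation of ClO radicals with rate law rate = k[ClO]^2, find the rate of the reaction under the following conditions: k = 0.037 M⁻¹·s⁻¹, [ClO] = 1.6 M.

0.09472 M/s

Step 1: Identify the rate law: rate = k[ClO]^2
Step 2: Substitute values: rate = 0.037 × (1.6)^2
Step 3: Calculate: rate = 0.037 × 2.56 = 0.09472 M/s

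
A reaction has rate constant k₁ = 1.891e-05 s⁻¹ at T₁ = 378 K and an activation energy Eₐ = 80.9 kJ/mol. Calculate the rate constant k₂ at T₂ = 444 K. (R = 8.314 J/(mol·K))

8.680e-04 s⁻¹

Step 1: Use the two-temperature Arrhenius form: ln(k₂/k₁) = -Eₐ/R × (1/T₂ - 1/T₁)
Step 2: Convert Eₐ to J/mol: 80.9 kJ/mol = 80900 J/mol
Step 3: 1/T₂ - 1/T₁ = 1/444 - 1/378 = -3.932504e-04 K⁻¹
Step 4: ln(k₂/k₁) = -80900/8.314 × -3.932504e-04 = 3.82655
Step 5: k₂ = k₁ × exp(3.82655) = 1.891e-05 × 4.59039e+01 = 8.680e-04 s⁻¹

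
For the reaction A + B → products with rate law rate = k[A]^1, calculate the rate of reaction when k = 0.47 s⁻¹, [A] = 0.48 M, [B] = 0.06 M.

0.2256 M/s

Step 1: The rate law is rate = k[A]^1
Step 2: Note that the rate does not depend on [B] (zero order in B).
Step 3: rate = 0.47 × (0.48)^1 = 0.2256 M/s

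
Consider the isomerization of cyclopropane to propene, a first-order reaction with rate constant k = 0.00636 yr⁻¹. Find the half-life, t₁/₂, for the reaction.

109 yr

Step 1: For a first-order reaction, t₁/₂ = ln(2)/k
Step 2: t₁/₂ = ln(2)/0.00636
Step 3: t₁/₂ = 0.6931/0.00636 = 109 yr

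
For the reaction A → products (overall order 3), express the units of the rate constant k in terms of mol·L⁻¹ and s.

(mol·L⁻¹)⁻²·s⁻¹

Step 1: For overall order n, rate = k × (concentration)^n.
Step 2: Rate has units mol·L⁻¹·s⁻¹; concentration term has units (mol·L⁻¹)^3.
Step 3: k = rate / (concentration)^n, so units of k = (mol·L⁻¹)^(1-3)·s⁻¹ = (mol·L⁻¹)⁻²·s⁻¹.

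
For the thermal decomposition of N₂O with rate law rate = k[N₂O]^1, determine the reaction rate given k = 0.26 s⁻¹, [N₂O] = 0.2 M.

0.052 M/s

Step 1: Identify the rate law: rate = k[N₂O]^1
Step 2: Substitute values: rate = 0.26 × (0.2)^1
Step 3: Calculate: rate = 0.26 × 0.2 = 0.052 M/s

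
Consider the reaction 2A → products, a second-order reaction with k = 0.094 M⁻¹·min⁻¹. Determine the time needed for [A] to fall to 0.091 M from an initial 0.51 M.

96.04 min

Step 1: For second-order: t = (1/[A] - 1/[A]₀)/k
Step 2: t = (1/0.091 - 1/0.51)/0.094
Step 3: t = (10.99 - 1.961)/0.094
Step 4: t = 9.028/0.094 = 96.04 min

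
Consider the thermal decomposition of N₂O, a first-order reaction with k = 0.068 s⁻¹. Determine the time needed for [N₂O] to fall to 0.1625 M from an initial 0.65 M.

20.39 s

Step 1: For first-order: t = ln([N₂O]₀/[N₂O])/k
Step 2: t = ln(0.65/0.1625)/0.068
Step 3: t = ln(4)/0.068
Step 4: t = 1.386/0.068 = 20.39 s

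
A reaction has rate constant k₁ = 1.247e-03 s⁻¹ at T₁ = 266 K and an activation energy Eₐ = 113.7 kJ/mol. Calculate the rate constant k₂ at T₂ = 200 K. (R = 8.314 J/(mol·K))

5.340e-11 s⁻¹

Step 1: Use the two-temperature Arrhenius form: ln(k₂/k₁) = -Eₐ/R × (1/T₂ - 1/T₁)
Step 2: Convert Eₐ to J/mol: 113.7 kJ/mol = 113700 J/mol
Step 3: 1/T₂ - 1/T₁ = 1/200 - 1/266 = 1.240602e-03 K⁻¹
Step 4: ln(k₂/k₁) = -113700/8.314 × 1.240602e-03 = -16.96614
Step 5: k₂ = k₁ × exp(-16.96614) = 1.247e-03 × 4.28252e-08 = 5.340e-11 s⁻¹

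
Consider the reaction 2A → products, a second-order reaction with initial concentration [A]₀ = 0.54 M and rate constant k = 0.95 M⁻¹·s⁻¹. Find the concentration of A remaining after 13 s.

0.07041 M

Step 1: For a second-order reaction: 1/[A] = 1/[A]₀ + kt
Step 2: 1/[A] = 1/0.54 + 0.95 × 13
Step 3: 1/[A] = 1.852 + 12.35 = 14.2
Step 4: [A] = 1/14.2 = 0.07041 M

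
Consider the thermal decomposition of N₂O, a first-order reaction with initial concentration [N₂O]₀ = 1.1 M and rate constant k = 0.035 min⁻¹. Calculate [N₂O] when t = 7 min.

0.861 M

Step 1: For a first-order reaction: [N₂O] = [N₂O]₀ × e^(-kt)
Step 2: [N₂O] = 1.1 × e^(-0.035 × 7)
Step 3: [N₂O] = 1.1 × e^(-0.245)
Step 4: [N₂O] = 1.1 × 0.782705 = 0.861 M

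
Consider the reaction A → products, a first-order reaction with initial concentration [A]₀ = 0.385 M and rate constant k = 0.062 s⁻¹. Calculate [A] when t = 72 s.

0.004434 M

Step 1: For a first-order reaction: [A] = [A]₀ × e^(-kt)
Step 2: [A] = 0.385 × e^(-0.062 × 72)
Step 3: [A] = 0.385 × e^(-4.464)
Step 4: [A] = 0.385 × 0.0115162 = 0.004434 M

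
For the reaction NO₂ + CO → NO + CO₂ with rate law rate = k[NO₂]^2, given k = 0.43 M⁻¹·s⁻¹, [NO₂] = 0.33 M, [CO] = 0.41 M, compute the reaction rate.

0.04683 M/s

Step 1: The rate law is rate = k[NO₂]^2
Step 2: Note that the rate does not depend on [CO] (zero order in CO).
Step 3: rate = 0.43 × (0.33)^2 = 0.046827 M/s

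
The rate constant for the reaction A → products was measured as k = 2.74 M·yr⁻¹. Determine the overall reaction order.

zeroth order (0)

Step 1: The units of k for an nth-order reaction are (concentration)^(1-n)·(time)⁻¹.
Step 2: Here k has units M·yr⁻¹, so the concentration exponent is 1.
Step 3: 1 - n = 1 ⇒ n = 0. The reaction is zeroth order.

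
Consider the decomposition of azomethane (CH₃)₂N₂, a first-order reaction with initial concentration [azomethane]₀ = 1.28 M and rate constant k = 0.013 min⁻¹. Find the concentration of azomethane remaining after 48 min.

0.6858 M

Step 1: For a first-order reaction: [azomethane] = [azomethane]₀ × e^(-kt)
Step 2: [azomethane] = 1.28 × e^(-0.013 × 48)
Step 3: [azomethane] = 1.28 × e^(-0.624)
Step 4: [azomethane] = 1.28 × 0.535797 = 0.6858 M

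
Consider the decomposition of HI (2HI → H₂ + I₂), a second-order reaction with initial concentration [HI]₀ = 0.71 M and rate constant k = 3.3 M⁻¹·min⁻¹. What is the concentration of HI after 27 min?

0.01105 M

Step 1: For a second-order reaction: 1/[HI] = 1/[HI]₀ + kt
Step 2: 1/[HI] = 1/0.71 + 3.3 × 27
Step 3: 1/[HI] = 1.408 + 89.1 = 90.51
Step 4: [HI] = 1/90.51 = 0.01105 M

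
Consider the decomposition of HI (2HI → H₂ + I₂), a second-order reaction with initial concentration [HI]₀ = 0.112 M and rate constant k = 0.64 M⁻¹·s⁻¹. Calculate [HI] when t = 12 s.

0.06021 M

Step 1: For a second-order reaction: 1/[HI] = 1/[HI]₀ + kt
Step 2: 1/[HI] = 1/0.112 + 0.64 × 12
Step 3: 1/[HI] = 8.929 + 7.68 = 16.61
Step 4: [HI] = 1/16.61 = 0.06021 M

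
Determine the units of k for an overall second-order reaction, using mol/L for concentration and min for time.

(mol/L)⁻¹·min⁻¹

Step 1: For overall order n, rate = k × (concentration)^n.
Step 2: Rate has units mol/L·min⁻¹; concentration term has units (mol/L)^2.
Step 3: k = rate / (concentration)^n, so units of k = (mol/L)^(1-2)·min⁻¹ = (mol/L)⁻¹·min⁻¹.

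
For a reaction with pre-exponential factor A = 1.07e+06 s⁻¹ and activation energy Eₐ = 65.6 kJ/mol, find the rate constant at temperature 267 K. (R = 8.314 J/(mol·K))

1.57e-07 s⁻¹

Step 1: Use the Arrhenius equation: k = A × exp(-Eₐ/RT)
Step 2: Convert Eₐ to J/mol: 65.6 kJ/mol = 65600 J/mol
Step 3: Calculate the exponent: -Eₐ/(RT) = -65600/(8.314 × 267) = -29.55171
Step 4: k = 1.07e+06 × exp(-29.55171)
Step 5: k = 1.07e+06 × 1.46506e-13 = 1.5676e-07 s⁻¹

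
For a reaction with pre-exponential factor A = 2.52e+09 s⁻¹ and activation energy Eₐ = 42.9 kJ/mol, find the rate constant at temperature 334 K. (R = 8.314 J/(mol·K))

4.92e+02 s⁻¹

Step 1: Use the Arrhenius equation: k = A × exp(-Eₐ/RT)
Step 2: Convert Eₐ to J/mol: 42.9 kJ/mol = 42900 J/mol
Step 3: Calculate the exponent: -Eₐ/(RT) = -42900/(8.314 × 334) = -15.44902
Step 4: k = 2.52e+09 × exp(-15.44902)
Step 5: k = 2.52e+09 × 1.95243e-07 = 4.9201e+02 s⁻¹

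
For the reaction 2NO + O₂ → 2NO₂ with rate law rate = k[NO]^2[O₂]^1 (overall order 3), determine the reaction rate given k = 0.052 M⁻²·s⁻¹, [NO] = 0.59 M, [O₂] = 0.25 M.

0.004525 M/s

Step 1: The rate law is rate = k[NO]^2[O₂]^1, overall order = 2+1 = 3
Step 2: Substitute values: rate = 0.052 × (0.59)^2 × (0.25)^1
Step 3: rate = 0.052 × 0.3481 × 0.25 = 0.0045253 M/s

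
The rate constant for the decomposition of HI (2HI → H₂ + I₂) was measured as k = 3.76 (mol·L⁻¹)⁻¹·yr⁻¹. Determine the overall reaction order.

second order (2)

Step 1: The units of k for an nth-order reaction are (concentration)^(1-n)·(time)⁻¹.
Step 2: Here k has units (mol·L⁻¹)⁻¹·yr⁻¹, so the concentration exponent is -1.
Step 3: 1 - n = -1 ⇒ n = 2. The reaction is second order.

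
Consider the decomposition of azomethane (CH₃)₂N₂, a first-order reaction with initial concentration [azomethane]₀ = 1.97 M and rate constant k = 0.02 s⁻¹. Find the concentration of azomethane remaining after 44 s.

0.8171 M

Step 1: For a first-order reaction: [azomethane] = [azomethane]₀ × e^(-kt)
Step 2: [azomethane] = 1.97 × e^(-0.02 × 44)
Step 3: [azomethane] = 1.97 × e^(-0.88)
Step 4: [azomethane] = 1.97 × 0.414783 = 0.8171 M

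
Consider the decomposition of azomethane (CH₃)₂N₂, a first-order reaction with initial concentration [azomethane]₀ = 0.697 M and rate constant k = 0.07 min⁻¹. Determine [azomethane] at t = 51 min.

0.01962 M

Step 1: For a first-order reaction: [azomethane] = [azomethane]₀ × e^(-kt)
Step 2: [azomethane] = 0.697 × e^(-0.07 × 51)
Step 3: [azomethane] = 0.697 × e^(-3.57)
Step 4: [azomethane] = 0.697 × 0.0281559 = 0.01962 M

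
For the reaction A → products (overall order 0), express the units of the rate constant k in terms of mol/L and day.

mol/L·day⁻¹

Step 1: For overall order n, rate = k × (concentration)^n.
Step 2: Rate has units mol/L·day⁻¹; concentration term has units (mol/L)^0.
Step 3: k = rate / (concentration)^n, so units of k = (mol/L)^(1-0)·day⁻¹ = mol/L·day⁻¹.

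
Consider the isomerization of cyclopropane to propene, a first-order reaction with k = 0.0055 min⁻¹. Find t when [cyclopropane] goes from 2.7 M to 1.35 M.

126 min

Step 1: For first-order: t = ln([cyclopropane]₀/[cyclopropane])/k
Step 2: t = ln(2.7/1.35)/0.0055
Step 3: t = ln(2)/0.0055
Step 4: t = 0.6931/0.0055 = 126 min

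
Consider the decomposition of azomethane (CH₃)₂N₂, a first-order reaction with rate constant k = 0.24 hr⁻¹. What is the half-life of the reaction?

2.888 hr

Step 1: For a first-order reaction, t₁/₂ = ln(2)/k
Step 2: t₁/₂ = ln(2)/0.24
Step 3: t₁/₂ = 0.6931/0.24 = 2.888 hr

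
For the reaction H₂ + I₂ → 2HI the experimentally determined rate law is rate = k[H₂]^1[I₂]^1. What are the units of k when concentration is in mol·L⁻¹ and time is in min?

(mol·L⁻¹)⁻¹·min⁻¹

Step 1: Overall order = 1 + 1 = 2.
Step 2: rate has units mol·L⁻¹·min⁻¹; [H₂]^1[I₂]^1 has units (mol·L⁻¹)^2.
Step 3: k = rate/([H₂]^1[I₂]^1), so units of k = (mol·L⁻¹)^(1-2)·min⁻¹ = (mol·L⁻¹)⁻¹·min⁻¹.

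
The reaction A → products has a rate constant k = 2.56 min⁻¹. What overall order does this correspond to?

first order (1)

Step 1: The units of k for an nth-order reaction are (concentration)^(1-n)·(time)⁻¹.
Step 2: Here k has units min⁻¹, so the concentration exponent is 0.
Step 3: 1 - n = 0 ⇒ n = 1. The reaction is first order.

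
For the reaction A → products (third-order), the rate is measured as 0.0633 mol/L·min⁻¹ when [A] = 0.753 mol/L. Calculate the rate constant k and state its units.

0.1483 (mol/L)⁻²·min⁻¹

Step 1: rate = k[A]^3, so k = rate / [A]^3.
Step 2: k = 0.0633 / (0.753)^3 = 0.0633 / 0.427.
Step 3: k = 0.1483 (mol/L)⁻²·min⁻¹.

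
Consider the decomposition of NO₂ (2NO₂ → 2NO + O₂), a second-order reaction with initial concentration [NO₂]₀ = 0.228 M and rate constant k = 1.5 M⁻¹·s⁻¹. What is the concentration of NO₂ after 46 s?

0.01363 M

Step 1: For a second-order reaction: 1/[NO₂] = 1/[NO₂]₀ + kt
Step 2: 1/[NO₂] = 1/0.228 + 1.5 × 46
Step 3: 1/[NO₂] = 4.386 + 69 = 73.39
Step 4: [NO₂] = 1/73.39 = 0.01363 M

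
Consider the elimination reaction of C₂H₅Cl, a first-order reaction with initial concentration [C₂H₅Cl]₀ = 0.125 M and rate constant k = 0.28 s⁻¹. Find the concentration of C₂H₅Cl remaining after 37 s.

3.959e-06 M

Step 1: For a first-order reaction: [C₂H₅Cl] = [C₂H₅Cl]₀ × e^(-kt)
Step 2: [C₂H₅Cl] = 0.125 × e^(-0.28 × 37)
Step 3: [C₂H₅Cl] = 0.125 × e^(-10.36)
Step 4: [C₂H₅Cl] = 0.125 × 3.16745e-05 = 3.959e-06 M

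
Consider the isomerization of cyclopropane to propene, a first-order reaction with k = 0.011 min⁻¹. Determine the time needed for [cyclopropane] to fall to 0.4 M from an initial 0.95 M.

78.64 min

Step 1: For first-order: t = ln([cyclopropane]₀/[cyclopropane])/k
Step 2: t = ln(0.95/0.4)/0.011
Step 3: t = ln(2.375)/0.011
Step 4: t = 0.865/0.011 = 78.64 min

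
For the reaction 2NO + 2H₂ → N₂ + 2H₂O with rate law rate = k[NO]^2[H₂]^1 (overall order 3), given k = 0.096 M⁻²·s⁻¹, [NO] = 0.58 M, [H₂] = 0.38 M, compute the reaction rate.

0.01227 M/s

Step 1: The rate law is rate = k[NO]^2[H₂]^1, overall order = 2+1 = 3
Step 2: Substitute values: rate = 0.096 × (0.58)^2 × (0.38)^1
Step 3: rate = 0.096 × 0.3364 × 0.38 = 0.0122719 M/s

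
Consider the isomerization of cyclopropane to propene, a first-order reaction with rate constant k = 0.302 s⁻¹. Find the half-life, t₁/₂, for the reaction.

2.295 s

Step 1: For a first-order reaction, t₁/₂ = ln(2)/k
Step 2: t₁/₂ = ln(2)/0.302
Step 3: t₁/₂ = 0.6931/0.302 = 2.295 s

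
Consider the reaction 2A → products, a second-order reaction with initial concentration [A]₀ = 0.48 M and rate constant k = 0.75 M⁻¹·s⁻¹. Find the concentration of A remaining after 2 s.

0.2791 M

Step 1: For a second-order reaction: 1/[A] = 1/[A]₀ + kt
Step 2: 1/[A] = 1/0.48 + 0.75 × 2
Step 3: 1/[A] = 2.083 + 1.5 = 3.583
Step 4: [A] = 1/3.583 = 0.2791 M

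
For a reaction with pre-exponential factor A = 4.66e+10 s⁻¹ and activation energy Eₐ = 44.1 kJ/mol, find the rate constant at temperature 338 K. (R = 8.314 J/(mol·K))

7.13e+03 s⁻¹

Step 1: Use the Arrhenius equation: k = A × exp(-Eₐ/RT)
Step 2: Convert Eₐ to J/mol: 44.1 kJ/mol = 44100 J/mol
Step 3: Calculate the exponent: -Eₐ/(RT) = -44100/(8.314 × 338) = -15.69321
Step 4: k = 4.66e+10 × exp(-15.69321)
Step 5: k = 4.66e+10 × 1.52942e-07 = 7.1271e+03 s⁻¹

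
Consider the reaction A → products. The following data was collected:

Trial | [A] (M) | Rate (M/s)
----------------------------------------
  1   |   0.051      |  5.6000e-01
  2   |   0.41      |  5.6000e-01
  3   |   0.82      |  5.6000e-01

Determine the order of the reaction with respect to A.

zeroth order (0)

Step 1: Compare trials - when concentration changes, rate stays constant.
Step 2: rate₂/rate₁ = 5.6000e-01/5.6000e-01 = 1
Step 3: [A]₂/[A]₁ = 0.41/0.051 = 8.039
Step 4: Since rate ratio ≈ (conc ratio)^0, the reaction is zeroth order.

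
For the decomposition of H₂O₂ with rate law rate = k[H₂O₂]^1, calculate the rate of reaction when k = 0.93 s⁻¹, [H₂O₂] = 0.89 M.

0.8277 M/s

Step 1: Identify the rate law: rate = k[H₂O₂]^1
Step 2: Substitute values: rate = 0.93 × (0.89)^1
Step 3: Calculate: rate = 0.93 × 0.89 = 0.8277 M/s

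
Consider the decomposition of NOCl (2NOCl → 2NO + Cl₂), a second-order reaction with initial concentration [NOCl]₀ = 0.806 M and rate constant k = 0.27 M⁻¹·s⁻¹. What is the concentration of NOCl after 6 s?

0.3496 M

Step 1: For a second-order reaction: 1/[NOCl] = 1/[NOCl]₀ + kt
Step 2: 1/[NOCl] = 1/0.806 + 0.27 × 6
Step 3: 1/[NOCl] = 1.241 + 1.62 = 2.861
Step 4: [NOCl] = 1/2.861 = 0.3496 M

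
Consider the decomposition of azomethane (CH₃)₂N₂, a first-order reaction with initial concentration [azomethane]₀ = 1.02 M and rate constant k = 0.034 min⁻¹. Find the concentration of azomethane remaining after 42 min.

0.2446 M

Step 1: For a first-order reaction: [azomethane] = [azomethane]₀ × e^(-kt)
Step 2: [azomethane] = 1.02 × e^(-0.034 × 42)
Step 3: [azomethane] = 1.02 × e^(-1.428)
Step 4: [azomethane] = 1.02 × 0.239788 = 0.2446 M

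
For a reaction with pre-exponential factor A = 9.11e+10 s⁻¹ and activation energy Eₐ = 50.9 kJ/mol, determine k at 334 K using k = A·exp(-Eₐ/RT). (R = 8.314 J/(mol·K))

9.98e+02 s⁻¹

Step 1: Use the Arrhenius equation: k = A × exp(-Eₐ/RT)
Step 2: Convert Eₐ to J/mol: 50.9 kJ/mol = 50900 J/mol
Step 3: Calculate the exponent: -Eₐ/(RT) = -50900/(8.314 × 334) = -18.32995
Step 4: k = 9.11e+10 × exp(-18.32995)
Step 5: k = 9.11e+10 × 1.09497e-08 = 9.9752e+02 s⁻¹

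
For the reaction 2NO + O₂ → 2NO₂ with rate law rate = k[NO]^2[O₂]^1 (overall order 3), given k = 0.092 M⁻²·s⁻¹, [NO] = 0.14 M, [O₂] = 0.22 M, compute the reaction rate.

0.0003967 M/s

Step 1: The rate law is rate = k[NO]^2[O₂]^1, overall order = 2+1 = 3
Step 2: Substitute values: rate = 0.092 × (0.14)^2 × (0.22)^1
Step 3: rate = 0.092 × 0.0196 × 0.22 = 0.000396704 M/s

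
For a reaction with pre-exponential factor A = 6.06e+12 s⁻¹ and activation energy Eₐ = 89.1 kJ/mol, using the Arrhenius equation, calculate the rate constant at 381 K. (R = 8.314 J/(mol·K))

3.69e+00 s⁻¹

Step 1: Use the Arrhenius equation: k = A × exp(-Eₐ/RT)
Step 2: Convert Eₐ to J/mol: 89.1 kJ/mol = 89100 J/mol
Step 3: Calculate the exponent: -Eₐ/(RT) = -89100/(8.314 × 381) = -28.12825
Step 4: k = 6.06e+12 × exp(-28.12825)
Step 5: k = 6.06e+12 × 6.08214e-13 = 3.6858e+00 s⁻¹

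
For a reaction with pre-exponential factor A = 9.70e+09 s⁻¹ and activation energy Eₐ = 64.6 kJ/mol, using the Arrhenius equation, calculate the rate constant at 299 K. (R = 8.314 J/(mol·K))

5.02e-02 s⁻¹

Step 1: Use the Arrhenius equation: k = A × exp(-Eₐ/RT)
Step 2: Convert Eₐ to J/mol: 64.6 kJ/mol = 64600 J/mol
Step 3: Calculate the exponent: -Eₐ/(RT) = -64600/(8.314 × 299) = -25.98671
Step 4: k = 9.70e+09 × exp(-25.98671)
Step 5: k = 9.70e+09 × 5.17744e-12 = 5.0221e-02 s⁻¹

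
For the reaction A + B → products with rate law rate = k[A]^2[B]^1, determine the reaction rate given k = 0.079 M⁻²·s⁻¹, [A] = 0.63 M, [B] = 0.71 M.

0.02226 M/s

Step 1: The rate law is rate = k[A]^2[B]^1
Step 2: Substitute: rate = 0.079 × (0.63)^2 × (0.71)^1
Step 3: rate = 0.079 × 0.3969 × 0.71 = 0.0222621 M/s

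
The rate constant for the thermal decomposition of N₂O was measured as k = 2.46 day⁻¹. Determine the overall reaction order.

first order (1)

Step 1: The units of k for an nth-order reaction are (concentration)^(1-n)·(time)⁻¹.
Step 2: Here k has units day⁻¹, so the concentration exponent is 0.
Step 3: 1 - n = 0 ⇒ n = 1. The reaction is first order.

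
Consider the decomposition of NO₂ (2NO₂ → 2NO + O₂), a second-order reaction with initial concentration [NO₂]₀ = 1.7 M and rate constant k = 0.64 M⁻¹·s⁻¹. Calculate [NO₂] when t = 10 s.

0.1431 M

Step 1: For a second-order reaction: 1/[NO₂] = 1/[NO₂]₀ + kt
Step 2: 1/[NO₂] = 1/1.7 + 0.64 × 10
Step 3: 1/[NO₂] = 0.5882 + 6.4 = 6.988
Step 4: [NO₂] = 1/6.988 = 0.1431 M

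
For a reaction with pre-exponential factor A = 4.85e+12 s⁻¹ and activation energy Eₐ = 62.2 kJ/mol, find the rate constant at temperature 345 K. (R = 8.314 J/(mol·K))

1.85e+03 s⁻¹

Step 1: Use the Arrhenius equation: k = A × exp(-Eₐ/RT)
Step 2: Convert Eₐ to J/mol: 62.2 kJ/mol = 62200 J/mol
Step 3: Calculate the exponent: -Eₐ/(RT) = -62200/(8.314 × 345) = -21.68509
Step 4: k = 4.85e+12 × exp(-21.68509)
Step 5: k = 4.85e+12 × 3.82195e-10 = 1.8536e+03 s⁻¹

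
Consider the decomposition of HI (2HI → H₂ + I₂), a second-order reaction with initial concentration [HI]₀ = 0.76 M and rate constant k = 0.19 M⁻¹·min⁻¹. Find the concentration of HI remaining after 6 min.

0.4072 M

Step 1: For a second-order reaction: 1/[HI] = 1/[HI]₀ + kt
Step 2: 1/[HI] = 1/0.76 + 0.19 × 6
Step 3: 1/[HI] = 1.316 + 1.14 = 2.456
Step 4: [HI] = 1/2.456 = 0.4072 M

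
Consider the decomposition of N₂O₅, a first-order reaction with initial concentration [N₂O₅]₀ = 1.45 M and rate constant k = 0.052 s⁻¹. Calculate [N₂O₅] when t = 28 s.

0.3381 M

Step 1: For a first-order reaction: [N₂O₅] = [N₂O₅]₀ × e^(-kt)
Step 2: [N₂O₅] = 1.45 × e^(-0.052 × 28)
Step 3: [N₂O₅] = 1.45 × e^(-1.456)
Step 4: [N₂O₅] = 1.45 × 0.233167 = 0.3381 M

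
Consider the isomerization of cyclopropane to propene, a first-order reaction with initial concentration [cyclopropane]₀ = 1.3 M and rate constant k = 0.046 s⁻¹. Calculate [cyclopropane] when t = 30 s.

0.3271 M

Step 1: For a first-order reaction: [cyclopropane] = [cyclopropane]₀ × e^(-kt)
Step 2: [cyclopropane] = 1.3 × e^(-0.046 × 30)
Step 3: [cyclopropane] = 1.3 × e^(-1.38)
Step 4: [cyclopropane] = 1.3 × 0.251579 = 0.3271 M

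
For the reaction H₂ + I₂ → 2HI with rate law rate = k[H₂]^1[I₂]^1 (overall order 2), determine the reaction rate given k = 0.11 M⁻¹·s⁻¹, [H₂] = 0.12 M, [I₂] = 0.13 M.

0.001716 M/s

Step 1: The rate law is rate = k[H₂]^1[I₂]^1, overall order = 1+1 = 2
Step 2: Substitute values: rate = 0.11 × (0.12)^1 × (0.13)^1
Step 3: rate = 0.11 × 0.12 × 0.13 = 0.001716 M/s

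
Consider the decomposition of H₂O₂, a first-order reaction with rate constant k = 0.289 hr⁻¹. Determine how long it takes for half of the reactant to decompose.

2.398 hr

Step 1: For a first-order reaction, t₁/₂ = ln(2)/k
Step 2: t₁/₂ = ln(2)/0.289
Step 3: t₁/₂ = 0.6931/0.289 = 2.398 hr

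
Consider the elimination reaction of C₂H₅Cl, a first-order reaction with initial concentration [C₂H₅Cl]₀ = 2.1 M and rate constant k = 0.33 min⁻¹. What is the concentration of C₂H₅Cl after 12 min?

0.04003 M

Step 1: For a first-order reaction: [C₂H₅Cl] = [C₂H₅Cl]₀ × e^(-kt)
Step 2: [C₂H₅Cl] = 2.1 × e^(-0.33 × 12)
Step 3: [C₂H₅Cl] = 2.1 × e^(-3.96)
Step 4: [C₂H₅Cl] = 2.1 × 0.0190631 = 0.04003 M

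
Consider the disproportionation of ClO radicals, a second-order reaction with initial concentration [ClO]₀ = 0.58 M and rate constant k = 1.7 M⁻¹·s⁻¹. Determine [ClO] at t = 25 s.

0.02261 M

Step 1: For a second-order reaction: 1/[ClO] = 1/[ClO]₀ + kt
Step 2: 1/[ClO] = 1/0.58 + 1.7 × 25
Step 3: 1/[ClO] = 1.724 + 42.5 = 44.22
Step 4: [ClO] = 1/44.22 = 0.02261 M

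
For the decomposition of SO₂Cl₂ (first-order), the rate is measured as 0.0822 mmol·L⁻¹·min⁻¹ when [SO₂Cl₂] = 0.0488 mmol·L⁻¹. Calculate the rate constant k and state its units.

1.684 min⁻¹

Step 1: rate = k[SO₂Cl₂]^1, so k = rate / [SO₂Cl₂]^1.
Step 2: k = 0.0822 / (0.0488)^1 = 0.0822 / 0.0488.
Step 3: k = 1.684 min⁻¹.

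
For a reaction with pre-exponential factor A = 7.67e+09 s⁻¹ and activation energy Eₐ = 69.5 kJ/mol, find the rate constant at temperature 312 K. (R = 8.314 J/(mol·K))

1.77e-02 s⁻¹

Step 1: Use the Arrhenius equation: k = A × exp(-Eₐ/RT)
Step 2: Convert Eₐ to J/mol: 69.5 kJ/mol = 69500 J/mol
Step 3: Calculate the exponent: -Eₐ/(RT) = -69500/(8.314 × 312) = -26.79293
Step 4: k = 7.67e+09 × exp(-26.79293)
Step 5: k = 7.67e+09 × 2.31195e-12 = 1.7733e-02 s⁻¹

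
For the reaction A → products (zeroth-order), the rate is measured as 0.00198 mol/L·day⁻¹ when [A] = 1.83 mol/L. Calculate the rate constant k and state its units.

0.00198 mol/L·day⁻¹

Step 1: For a zeroth-order reaction, rate = k (independent of concentration).
Step 2: k = rate = 0.00198 mol/L·day⁻¹.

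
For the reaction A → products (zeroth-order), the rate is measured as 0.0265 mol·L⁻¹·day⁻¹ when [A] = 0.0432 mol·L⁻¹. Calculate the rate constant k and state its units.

0.0265 mol·L⁻¹·day⁻¹

Step 1: For a zeroth-order reaction, rate = k (independent of concentration).
Step 2: k = rate = 0.0265 mol·L⁻¹·day⁻¹.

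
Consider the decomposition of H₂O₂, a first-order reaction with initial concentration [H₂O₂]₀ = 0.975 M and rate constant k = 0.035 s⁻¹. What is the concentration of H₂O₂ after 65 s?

0.1002 M

Step 1: For a first-order reaction: [H₂O₂] = [H₂O₂]₀ × e^(-kt)
Step 2: [H₂O₂] = 0.975 × e^(-0.035 × 65)
Step 3: [H₂O₂] = 0.975 × e^(-2.275)
Step 4: [H₂O₂] = 0.975 × 0.102797 = 0.1002 M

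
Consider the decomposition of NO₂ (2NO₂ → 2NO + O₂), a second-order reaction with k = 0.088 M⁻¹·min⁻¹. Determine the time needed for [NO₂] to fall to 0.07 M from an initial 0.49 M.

139.1 min

Step 1: For second-order: t = (1/[NO₂] - 1/[NO₂]₀)/k
Step 2: t = (1/0.07 - 1/0.49)/0.088
Step 3: t = (14.29 - 2.041)/0.088
Step 4: t = 12.24/0.088 = 139.1 min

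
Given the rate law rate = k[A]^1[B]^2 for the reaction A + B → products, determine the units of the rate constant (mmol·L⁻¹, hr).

(mmol·L⁻¹)⁻²·hr⁻¹

Step 1: Overall order = 1 + 2 = 3.
Step 2: rate has units mmol·L⁻¹·hr⁻¹; [A]^1[B]^2 has units (mmol·L⁻¹)^3.
Step 3: k = rate/([A]^1[B]^2), so units of k = (mmol·L⁻¹)^(1-3)·hr⁻¹ = (mmol·L⁻¹)⁻²·hr⁻¹.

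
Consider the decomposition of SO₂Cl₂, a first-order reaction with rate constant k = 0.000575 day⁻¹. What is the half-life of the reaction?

1205 day

Step 1: For a first-order reaction, t₁/₂ = ln(2)/k
Step 2: t₁/₂ = ln(2)/0.000575
Step 3: t₁/₂ = 0.6931/0.000575 = 1205 day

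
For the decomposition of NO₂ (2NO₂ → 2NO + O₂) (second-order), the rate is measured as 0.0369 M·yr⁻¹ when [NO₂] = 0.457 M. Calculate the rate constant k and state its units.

0.1767 M⁻¹·yr⁻¹

Step 1: rate = k[NO₂]^2, so k = rate / [NO₂]^2.
Step 2: k = 0.0369 / (0.457)^2 = 0.0369 / 0.2088.
Step 3: k = 0.1767 M⁻¹·yr⁻¹.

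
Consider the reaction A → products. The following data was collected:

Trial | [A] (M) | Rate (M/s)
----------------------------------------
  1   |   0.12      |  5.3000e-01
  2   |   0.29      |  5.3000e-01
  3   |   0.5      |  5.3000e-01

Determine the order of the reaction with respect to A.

zeroth order (0)

Step 1: Compare trials - when concentration changes, rate stays constant.
Step 2: rate₂/rate₁ = 5.3000e-01/5.3000e-01 = 1
Step 3: [A]₂/[A]₁ = 0.29/0.12 = 2.417
Step 4: Since rate ratio ≈ (conc ratio)^0, the reaction is zeroth order.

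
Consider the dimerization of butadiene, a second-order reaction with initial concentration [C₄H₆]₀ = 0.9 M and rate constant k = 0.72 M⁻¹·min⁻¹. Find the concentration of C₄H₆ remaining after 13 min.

0.0955 M

Step 1: For a second-order reaction: 1/[C₄H₆] = 1/[C₄H₆]₀ + kt
Step 2: 1/[C₄H₆] = 1/0.9 + 0.72 × 13
Step 3: 1/[C₄H₆] = 1.111 + 9.36 = 10.47
Step 4: [C₄H₆] = 1/10.47 = 0.0955 M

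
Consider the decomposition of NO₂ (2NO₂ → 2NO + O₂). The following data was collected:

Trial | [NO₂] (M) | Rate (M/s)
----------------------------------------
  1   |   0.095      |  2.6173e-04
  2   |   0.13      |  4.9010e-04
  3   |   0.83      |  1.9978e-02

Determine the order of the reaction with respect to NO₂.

second order (2)

Step 1: Compare trials to find order n where rate₂/rate₁ = ([NO₂]₂/[NO₂]₁)^n
Step 2: rate₂/rate₁ = 4.9010e-04/2.6173e-04 = 1.873
Step 3: [NO₂]₂/[NO₂]₁ = 0.13/0.095 = 1.368
Step 4: n = ln(1.873)/ln(1.368) = 2.00 ≈ 2
Step 5: The reaction is second order in NO₂.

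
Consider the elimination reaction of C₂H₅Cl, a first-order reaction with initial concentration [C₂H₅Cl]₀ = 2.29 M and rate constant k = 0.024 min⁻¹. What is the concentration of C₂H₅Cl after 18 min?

1.487 M

Step 1: For a first-order reaction: [C₂H₅Cl] = [C₂H₅Cl]₀ × e^(-kt)
Step 2: [C₂H₅Cl] = 2.29 × e^(-0.024 × 18)
Step 3: [C₂H₅Cl] = 2.29 × e^(-0.432)
Step 4: [C₂H₅Cl] = 2.29 × 0.649209 = 1.487 M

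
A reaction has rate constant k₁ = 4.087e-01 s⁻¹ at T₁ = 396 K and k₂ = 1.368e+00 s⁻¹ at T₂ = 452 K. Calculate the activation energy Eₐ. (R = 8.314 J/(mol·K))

32.1 kJ/mol

Step 1: Use the two-temperature Arrhenius form: ln(k₂/k₁) = -Eₐ/R × (1/T₂ - 1/T₁)
Step 2: ln(k₂/k₁) = ln(1.368e+00/4.087e-01) = ln(3.3472) = 1.20812
Step 3: 1/T₂ - 1/T₁ = 1/452 - 1/396 = -3.128631e-04 K⁻¹
Step 4: Eₐ = -R × ln(k₂/k₁) / (1/T₂ - 1/T₁) = -8.314 × 1.20812 / -3.128631e-04
Step 5: Eₐ = 3.2105e+04 J/mol = 32.1 kJ/mol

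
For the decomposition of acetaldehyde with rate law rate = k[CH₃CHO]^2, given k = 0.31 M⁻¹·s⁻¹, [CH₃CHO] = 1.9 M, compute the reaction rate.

1.119 M/s

Step 1: Identify the rate law: rate = k[CH₃CHO]^2
Step 2: Substitute values: rate = 0.31 × (1.9)^2
Step 3: Calculate: rate = 0.31 × 3.61 = 1.1191 M/s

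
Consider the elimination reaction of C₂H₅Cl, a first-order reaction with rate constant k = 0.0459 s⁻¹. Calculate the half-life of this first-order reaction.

15.1 s

Step 1: For a first-order reaction, t₁/₂ = ln(2)/k
Step 2: t₁/₂ = ln(2)/0.0459
Step 3: t₁/₂ = 0.6931/0.0459 = 15.1 s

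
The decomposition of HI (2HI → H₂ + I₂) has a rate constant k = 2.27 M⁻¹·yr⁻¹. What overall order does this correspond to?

second order (2)

Step 1: The units of k for an nth-order reaction are (concentration)^(1-n)·(time)⁻¹.
Step 2: Here k has units M⁻¹·yr⁻¹, so the concentration exponent is -1.
Step 3: 1 - n = -1 ⇒ n = 2. The reaction is second order.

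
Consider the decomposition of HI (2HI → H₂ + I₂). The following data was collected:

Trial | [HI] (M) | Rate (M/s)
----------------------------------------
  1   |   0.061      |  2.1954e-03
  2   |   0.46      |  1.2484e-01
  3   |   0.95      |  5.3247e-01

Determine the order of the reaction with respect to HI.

second order (2)

Step 1: Compare trials to find order n where rate₂/rate₁ = ([HI]₂/[HI]₁)^n
Step 2: rate₂/rate₁ = 1.2484e-01/2.1954e-03 = 56.87
Step 3: [HI]₂/[HI]₁ = 0.46/0.061 = 7.541
Step 4: n = ln(56.87)/ln(7.541) = 2.00 ≈ 2
Step 5: The reaction is second order in HI.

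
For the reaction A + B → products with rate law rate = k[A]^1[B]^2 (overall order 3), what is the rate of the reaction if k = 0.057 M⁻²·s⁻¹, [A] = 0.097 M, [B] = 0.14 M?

0.0001084 M/s

Step 1: The rate law is rate = k[A]^1[B]^2, overall order = 1+2 = 3
Step 2: Substitute values: rate = 0.057 × (0.097)^1 × (0.14)^2
Step 3: rate = 0.057 × 0.097 × 0.0196 = 0.000108368 M/s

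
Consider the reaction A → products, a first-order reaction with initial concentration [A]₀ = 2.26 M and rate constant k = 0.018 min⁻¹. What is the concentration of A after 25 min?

1.441 M

Step 1: For a first-order reaction: [A] = [A]₀ × e^(-kt)
Step 2: [A] = 2.26 × e^(-0.018 × 25)
Step 3: [A] = 2.26 × e^(-0.45)
Step 4: [A] = 2.26 × 0.637628 = 1.441 M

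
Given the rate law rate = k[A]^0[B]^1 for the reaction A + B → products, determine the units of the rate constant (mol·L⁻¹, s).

s⁻¹

Step 1: Overall order = 0 + 1 = 1.
Step 2: rate has units mol·L⁻¹·s⁻¹; [A]^0[B]^1 has units (mol·L⁻¹)^1.
Step 3: k = rate/([A]^0[B]^1), so units of k = (mol·L⁻¹)^(1-1)·s⁻¹ = s⁻¹.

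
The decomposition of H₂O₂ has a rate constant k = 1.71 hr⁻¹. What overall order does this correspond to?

first order (1)

Step 1: The units of k for an nth-order reaction are (concentration)^(1-n)·(time)⁻¹.
Step 2: Here k has units hr⁻¹, so the concentration exponent is 0.
Step 3: 1 - n = 0 ⇒ n = 1. The reaction is first order.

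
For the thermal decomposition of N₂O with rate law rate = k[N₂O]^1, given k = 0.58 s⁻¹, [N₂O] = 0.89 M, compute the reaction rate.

0.5162 M/s

Step 1: Identify the rate law: rate = k[N₂O]^1
Step 2: Substitute values: rate = 0.58 × (0.89)^1
Step 3: Calculate: rate = 0.58 × 0.89 = 0.5162 M/s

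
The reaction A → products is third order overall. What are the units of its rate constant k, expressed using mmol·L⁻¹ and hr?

(mmol·L⁻¹)⁻²·hr⁻¹

Step 1: For overall order n, rate = k × (concentration)^n.
Step 2: Rate has units mmol·L⁻¹·hr⁻¹; concentration term has units (mmol·L⁻¹)^3.
Step 3: k = rate / (concentration)^n, so units of k = (mmol·L⁻¹)^(1-3)·hr⁻¹ = (mmol·L⁻¹)⁻²·hr⁻¹.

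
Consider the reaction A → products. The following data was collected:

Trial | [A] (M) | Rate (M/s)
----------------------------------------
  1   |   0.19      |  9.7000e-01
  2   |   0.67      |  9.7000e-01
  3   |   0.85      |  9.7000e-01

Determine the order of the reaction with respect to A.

zeroth order (0)

Step 1: Compare trials - when concentration changes, rate stays constant.
Step 2: rate₂/rate₁ = 9.7000e-01/9.7000e-01 = 1
Step 3: [A]₂/[A]₁ = 0.67/0.19 = 3.526
Step 4: Since rate ratio ≈ (conc ratio)^0, the reaction is zeroth order.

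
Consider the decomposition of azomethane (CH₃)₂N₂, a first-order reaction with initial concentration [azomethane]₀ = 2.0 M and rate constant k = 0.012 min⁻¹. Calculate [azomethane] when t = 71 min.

0.8531 M

Step 1: For a first-order reaction: [azomethane] = [azomethane]₀ × e^(-kt)
Step 2: [azomethane] = 2.0 × e^(-0.012 × 71)
Step 3: [azomethane] = 2.0 × e^(-0.852)
Step 4: [azomethane] = 2.0 × 0.426561 = 0.8531 M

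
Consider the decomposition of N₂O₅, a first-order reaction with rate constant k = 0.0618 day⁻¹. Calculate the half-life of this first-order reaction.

11.22 day

Step 1: For a first-order reaction, t₁/₂ = ln(2)/k
Step 2: t₁/₂ = ln(2)/0.0618
Step 3: t₁/₂ = 0.6931/0.0618 = 11.22 day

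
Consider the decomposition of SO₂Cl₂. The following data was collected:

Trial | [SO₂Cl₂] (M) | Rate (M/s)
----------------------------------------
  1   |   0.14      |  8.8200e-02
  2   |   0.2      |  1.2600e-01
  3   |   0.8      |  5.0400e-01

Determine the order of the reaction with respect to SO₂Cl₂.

first order (1)

Step 1: Compare trials to find order n where rate₂/rate₁ = ([SO₂Cl₂]₂/[SO₂Cl₂]₁)^n
Step 2: rate₂/rate₁ = 1.2600e-01/8.8200e-02 = 1.429
Step 3: [SO₂Cl₂]₂/[SO₂Cl₂]₁ = 0.2/0.14 = 1.429
Step 4: n = ln(1.429)/ln(1.429) = 1.00 ≈ 1
Step 5: The reaction is first order in SO₂Cl₂.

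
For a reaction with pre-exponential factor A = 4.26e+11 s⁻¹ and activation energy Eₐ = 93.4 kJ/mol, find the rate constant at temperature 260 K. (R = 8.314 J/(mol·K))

7.32e-08 s⁻¹

Step 1: Use the Arrhenius equation: k = A × exp(-Eₐ/RT)
Step 2: Convert Eₐ to J/mol: 93.4 kJ/mol = 93400 J/mol
Step 3: Calculate the exponent: -Eₐ/(RT) = -93400/(8.314 × 260) = -43.20793
Step 4: k = 4.26e+11 × exp(-43.20793)
Step 5: k = 4.26e+11 × 1.71804e-19 = 7.3189e-08 s⁻¹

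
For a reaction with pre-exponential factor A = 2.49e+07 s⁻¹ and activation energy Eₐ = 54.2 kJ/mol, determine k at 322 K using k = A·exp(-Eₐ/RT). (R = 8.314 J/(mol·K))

4.01e-02 s⁻¹

Step 1: Use the Arrhenius equation: k = A × exp(-Eₐ/RT)
Step 2: Convert Eₐ to J/mol: 54.2 kJ/mol = 54200 J/mol
Step 3: Calculate the exponent: -Eₐ/(RT) = -54200/(8.314 × 322) = -20.24573
Step 4: k = 2.49e+07 × exp(-20.24573)
Step 5: k = 2.49e+07 × 1.61210e-09 = 4.0141e-02 s⁻¹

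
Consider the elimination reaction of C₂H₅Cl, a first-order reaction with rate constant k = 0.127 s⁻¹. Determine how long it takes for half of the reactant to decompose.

5.458 s

Step 1: For a first-order reaction, t₁/₂ = ln(2)/k
Step 2: t₁/₂ = ln(2)/0.127
Step 3: t₁/₂ = 0.6931/0.127 = 5.458 s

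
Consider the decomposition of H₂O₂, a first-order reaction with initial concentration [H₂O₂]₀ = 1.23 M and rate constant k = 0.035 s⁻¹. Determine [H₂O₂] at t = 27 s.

0.4781 M

Step 1: For a first-order reaction: [H₂O₂] = [H₂O₂]₀ × e^(-kt)
Step 2: [H₂O₂] = 1.23 × e^(-0.035 × 27)
Step 3: [H₂O₂] = 1.23 × e^(-0.945)
Step 4: [H₂O₂] = 1.23 × 0.38868 = 0.4781 M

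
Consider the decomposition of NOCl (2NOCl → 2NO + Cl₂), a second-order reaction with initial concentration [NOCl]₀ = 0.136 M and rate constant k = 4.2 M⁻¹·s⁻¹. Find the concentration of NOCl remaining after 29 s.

0.007743 M

Step 1: For a second-order reaction: 1/[NOCl] = 1/[NOCl]₀ + kt
Step 2: 1/[NOCl] = 1/0.136 + 4.2 × 29
Step 3: 1/[NOCl] = 7.353 + 121.8 = 129.2
Step 4: [NOCl] = 1/129.2 = 0.007743 M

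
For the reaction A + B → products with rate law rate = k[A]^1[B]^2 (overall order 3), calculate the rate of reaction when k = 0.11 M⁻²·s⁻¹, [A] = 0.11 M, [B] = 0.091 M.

0.0001002 M/s

Step 1: The rate law is rate = k[A]^1[B]^2, overall order = 1+2 = 3
Step 2: Substitute values: rate = 0.11 × (0.11)^1 × (0.091)^2
Step 3: rate = 0.11 × 0.11 × 0.008281 = 0.0001002 M/s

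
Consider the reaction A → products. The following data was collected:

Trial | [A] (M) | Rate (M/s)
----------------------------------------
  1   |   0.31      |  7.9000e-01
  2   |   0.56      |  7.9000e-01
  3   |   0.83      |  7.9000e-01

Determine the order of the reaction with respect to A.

zeroth order (0)

Step 1: Compare trials - when concentration changes, rate stays constant.
Step 2: rate₂/rate₁ = 7.9000e-01/7.9000e-01 = 1
Step 3: [A]₂/[A]₁ = 0.56/0.31 = 1.806
Step 4: Since rate ratio ≈ (conc ratio)^0, the reaction is zeroth order.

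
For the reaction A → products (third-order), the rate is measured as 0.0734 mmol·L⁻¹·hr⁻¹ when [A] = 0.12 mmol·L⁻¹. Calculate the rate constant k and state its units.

42.48 (mmol·L⁻¹)⁻²·hr⁻¹

Step 1: rate = k[A]^3, so k = rate / [A]^3.
Step 2: k = 0.0734 / (0.12)^3 = 0.0734 / 0.001728.
Step 3: k = 42.48 (mmol·L⁻¹)⁻²·hr⁻¹.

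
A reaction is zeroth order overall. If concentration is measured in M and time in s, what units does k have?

M·s⁻¹

Step 1: For overall order n, rate = k × (concentration)^n.
Step 2: Rate has units M·s⁻¹; concentration term has units M^0.
Step 3: k = rate / (concentration)^n, so units of k = M^(1-0)·s⁻¹ = M·s⁻¹.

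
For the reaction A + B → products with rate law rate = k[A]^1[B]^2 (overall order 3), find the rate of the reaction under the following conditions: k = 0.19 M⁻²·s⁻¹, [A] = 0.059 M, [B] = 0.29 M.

0.0009428 M/s

Step 1: The rate law is rate = k[A]^1[B]^2, overall order = 1+2 = 3
Step 2: Substitute values: rate = 0.19 × (0.059)^1 × (0.29)^2
Step 3: rate = 0.19 × 0.059 × 0.0841 = 0.000942761 M/s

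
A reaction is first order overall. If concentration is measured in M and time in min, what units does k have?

min⁻¹

Step 1: For overall order n, rate = k × (concentration)^n.
Step 2: Rate has units M·min⁻¹; concentration term has units M^1.
Step 3: k = rate / (concentration)^n, so units of k = M^(1-1)·min⁻¹ = min⁻¹.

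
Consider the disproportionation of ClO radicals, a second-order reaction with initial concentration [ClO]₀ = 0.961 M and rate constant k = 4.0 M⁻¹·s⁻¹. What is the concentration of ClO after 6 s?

0.03994 M

Step 1: For a second-order reaction: 1/[ClO] = 1/[ClO]₀ + kt
Step 2: 1/[ClO] = 1/0.961 + 4.0 × 6
Step 3: 1/[ClO] = 1.041 + 24 = 25.04
Step 4: [ClO] = 1/25.04 = 0.03994 M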